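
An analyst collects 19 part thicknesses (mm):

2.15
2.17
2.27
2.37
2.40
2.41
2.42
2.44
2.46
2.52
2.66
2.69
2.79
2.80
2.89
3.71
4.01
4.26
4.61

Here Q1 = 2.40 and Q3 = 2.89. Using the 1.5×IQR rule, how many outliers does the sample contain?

IQR = 0.49; fences at 2.40 − 0.735 = 1.665 and 2.89 + 0.735 = 3.625.
Outside the cutoffs: 3.71, 4.01, 4.26, 4.61.

4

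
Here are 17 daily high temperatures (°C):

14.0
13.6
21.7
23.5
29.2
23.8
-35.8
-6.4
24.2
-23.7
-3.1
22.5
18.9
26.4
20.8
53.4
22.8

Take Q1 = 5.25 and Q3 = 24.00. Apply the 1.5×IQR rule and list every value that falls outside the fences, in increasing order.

IQR = Q3 − Q1 = 24.00 − 5.25 = 18.75.
Lower fence = Q1 − 1.5·IQR = 5.25 − 28.125 = -22.875.
Upper fence = Q3 + 1.5·IQR = 24.00 + 28.125 = 52.125.
-35.8 < -22.875 → outlier.
-23.7 < -22.875 → outlier.
53.4 > 52.125 → outlier.
All remaining values lie within [-22.875, 52.125].

-35.8, -23.7, 53.4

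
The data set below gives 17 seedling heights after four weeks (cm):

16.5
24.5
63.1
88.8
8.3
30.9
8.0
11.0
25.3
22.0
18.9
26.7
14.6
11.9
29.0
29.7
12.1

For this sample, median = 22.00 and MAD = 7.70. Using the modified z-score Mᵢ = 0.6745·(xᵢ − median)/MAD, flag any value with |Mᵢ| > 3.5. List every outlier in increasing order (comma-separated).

|Mᵢ| > 3.5 ⇔ |xᵢ − 22.00| > 3.5·7.70/0.6745 = 39.96.
So outliers lie outside [-17.96, 61.96].
63.1: M = 3.60 → outlier.
88.8: M = 5.85 → outlier.

63.1, 88.8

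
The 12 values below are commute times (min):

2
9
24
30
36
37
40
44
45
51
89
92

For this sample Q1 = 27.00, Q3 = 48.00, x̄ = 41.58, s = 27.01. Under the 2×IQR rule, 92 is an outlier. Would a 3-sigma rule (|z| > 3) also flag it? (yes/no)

no

z = (92 − 41.58) / 27.01 = 1.87.
|z| = 1.87 ≤ 3.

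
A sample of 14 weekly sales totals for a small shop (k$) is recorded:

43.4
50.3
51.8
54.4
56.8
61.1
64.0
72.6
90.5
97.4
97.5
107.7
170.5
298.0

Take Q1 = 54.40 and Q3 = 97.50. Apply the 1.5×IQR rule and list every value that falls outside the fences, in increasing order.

IQR = Q3 − Q1 = 97.50 − 54.40 = 43.10.
Lower fence = Q1 − 1.5·IQR = 54.40 − 64.65 = -10.25.
Upper fence = Q3 + 1.5·IQR = 97.50 + 64.65 = 162.15.
170.5 > 162.15 → outlier.
298.0 > 162.15 → outlier.
All remaining values lie within [-10.25, 162.15].

170.5, 298.0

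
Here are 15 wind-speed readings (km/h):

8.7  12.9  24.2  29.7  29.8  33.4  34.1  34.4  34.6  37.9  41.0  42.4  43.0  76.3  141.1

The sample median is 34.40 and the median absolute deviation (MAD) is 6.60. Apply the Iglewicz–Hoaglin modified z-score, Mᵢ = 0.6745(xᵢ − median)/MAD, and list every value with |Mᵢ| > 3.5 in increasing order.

76.3, 141.1

|Mᵢ| > 3.5 ⇔ |xᵢ − 34.40| > 3.5·6.60/0.6745 = 34.25.
So outliers lie outside [0.15, 68.65].
76.3: M = 4.28 → outlier.
141.1: M = 10.90 → outlier.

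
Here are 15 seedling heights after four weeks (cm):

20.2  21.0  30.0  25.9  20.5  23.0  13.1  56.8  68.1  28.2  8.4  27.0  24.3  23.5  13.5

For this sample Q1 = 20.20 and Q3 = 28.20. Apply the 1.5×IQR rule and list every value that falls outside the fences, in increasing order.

IQR = Q3 − Q1 = 28.20 − 20.20 = 8.00.
Lower fence = Q1 − 1.5·IQR = 20.20 − 12.00 = 8.20.
Upper fence = Q3 + 1.5·IQR = 28.20 + 12.00 = 40.20.
56.8 > 40.20 → outlier.
68.1 > 40.20 → outlier.
All remaining values lie within [8.20, 40.20].

56.8, 68.1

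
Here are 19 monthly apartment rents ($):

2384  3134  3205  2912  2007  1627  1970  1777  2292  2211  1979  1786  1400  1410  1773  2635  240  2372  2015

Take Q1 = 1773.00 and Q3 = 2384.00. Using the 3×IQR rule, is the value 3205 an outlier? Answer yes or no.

IQR = Q3 − Q1 = 2384.00 − 1773.00 = 611.00.
Lower fence = Q1 − 3·IQR = 1773.00 − 1833.00 = -60.00.
Upper fence = Q3 + 3·IQR = 2384.00 + 1833.00 = 4217.00.
3205 lies within [-60.00, 4217.00].

no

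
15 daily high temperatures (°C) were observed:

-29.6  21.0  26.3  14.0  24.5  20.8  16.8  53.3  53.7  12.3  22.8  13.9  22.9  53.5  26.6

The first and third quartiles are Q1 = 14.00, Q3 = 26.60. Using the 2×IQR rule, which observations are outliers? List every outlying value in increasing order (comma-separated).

-29.6, 53.3, 53.5, 53.7

IQR = Q3 − Q1 = 26.60 − 14.00 = 12.60.
Lower fence = Q1 − 2·IQR = 14.00 − 25.20 = -11.20.
Upper fence = Q3 + 2·IQR = 26.60 + 25.20 = 51.80.
-29.6 < -11.20 → outlier.
53.3 > 51.80 → outlier.
53.5 > 51.80 → outlier.
53.7 > 51.80 → outlier.
All remaining values lie within [-11.20, 51.80].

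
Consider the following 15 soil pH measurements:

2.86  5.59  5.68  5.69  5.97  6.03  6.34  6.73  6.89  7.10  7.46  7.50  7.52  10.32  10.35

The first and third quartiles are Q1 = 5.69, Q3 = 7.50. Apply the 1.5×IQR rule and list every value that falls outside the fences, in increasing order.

2.86, 10.32, 10.35

IQR = Q3 − Q1 = 7.50 − 5.69 = 1.81.
Lower fence = Q1 − 1.5·IQR = 5.69 − 2.715 = 2.975.
Upper fence = Q3 + 1.5·IQR = 7.50 + 2.715 = 10.215.
2.86 < 2.975 → outlier.
10.32 > 10.215 → outlier.
10.35 > 10.215 → outlier.
All remaining values lie within [2.975, 10.215].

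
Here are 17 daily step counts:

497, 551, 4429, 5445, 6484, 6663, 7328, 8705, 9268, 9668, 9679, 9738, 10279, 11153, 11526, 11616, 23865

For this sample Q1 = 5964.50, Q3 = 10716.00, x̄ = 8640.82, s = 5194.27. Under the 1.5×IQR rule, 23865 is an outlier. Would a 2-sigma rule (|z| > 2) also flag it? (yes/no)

z = (23865 − 8640.82) / 5194.27 = 2.93.
|z| = 2.93 > 2.

yes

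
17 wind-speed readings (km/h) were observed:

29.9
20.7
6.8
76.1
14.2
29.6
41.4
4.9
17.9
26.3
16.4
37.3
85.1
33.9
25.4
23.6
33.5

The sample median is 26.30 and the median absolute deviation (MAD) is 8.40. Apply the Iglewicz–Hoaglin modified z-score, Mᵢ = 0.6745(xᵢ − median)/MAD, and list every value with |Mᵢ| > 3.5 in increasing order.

|Mᵢ| > 3.5 ⇔ |xᵢ − 26.30| > 3.5·8.40/0.6745 = 43.59.
So outliers lie outside [-17.29, 69.89].
76.1: M = 4.00 → outlier.
85.1: M = 4.72 → outlier.

76.1, 85.1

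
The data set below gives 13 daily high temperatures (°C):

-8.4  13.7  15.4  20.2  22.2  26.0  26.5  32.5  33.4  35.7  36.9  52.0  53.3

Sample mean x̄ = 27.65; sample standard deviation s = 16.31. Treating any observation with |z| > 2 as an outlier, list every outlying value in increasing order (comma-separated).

Cutoffs at x̄ ± 2s: 27.65 ± 2·16.31 = [-4.97, 60.27].
-8.4: z = -2.21, |z| > 2 → outlier.
Every other value lies within [-4.97, 60.27].

-8.4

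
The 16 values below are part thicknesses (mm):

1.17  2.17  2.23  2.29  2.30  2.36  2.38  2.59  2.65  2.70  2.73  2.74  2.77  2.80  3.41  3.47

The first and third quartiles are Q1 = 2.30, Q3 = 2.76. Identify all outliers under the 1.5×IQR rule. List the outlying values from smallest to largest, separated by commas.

IQR = Q3 − Q1 = 2.76 − 2.30 = 0.46.
Lower fence = Q1 − 1.5·IQR = 2.30 − 0.69 = 1.61.
Upper fence = Q3 + 1.5·IQR = 2.76 + 0.69 = 3.45.
1.17 < 1.61 → outlier.
3.47 > 3.45 → outlier.
All remaining values lie within [1.61, 3.45].

1.17, 3.47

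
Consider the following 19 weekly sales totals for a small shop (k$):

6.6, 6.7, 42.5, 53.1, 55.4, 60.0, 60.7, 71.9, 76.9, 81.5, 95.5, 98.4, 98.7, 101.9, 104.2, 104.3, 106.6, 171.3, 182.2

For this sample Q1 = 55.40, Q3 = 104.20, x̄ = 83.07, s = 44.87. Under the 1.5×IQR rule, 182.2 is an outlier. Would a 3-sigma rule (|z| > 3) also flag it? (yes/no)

no

z = (182.2 − 83.07) / 44.87 = 2.21.
|z| = 2.21 ≤ 3.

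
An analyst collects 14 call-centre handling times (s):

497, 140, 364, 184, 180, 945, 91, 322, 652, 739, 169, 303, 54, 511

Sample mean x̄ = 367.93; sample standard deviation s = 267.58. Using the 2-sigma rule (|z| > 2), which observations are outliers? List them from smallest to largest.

Cutoffs at x̄ ± 2s: 367.93 ± 2·267.58 = [-167.23, 903.09].
945: z = 2.16, |z| > 2 → outlier.
Every other value lies within [-167.23, 903.09].

945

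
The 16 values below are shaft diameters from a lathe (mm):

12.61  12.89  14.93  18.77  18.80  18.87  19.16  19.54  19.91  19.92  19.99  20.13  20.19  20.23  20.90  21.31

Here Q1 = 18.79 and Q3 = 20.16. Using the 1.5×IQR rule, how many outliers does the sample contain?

IQR = 1.37; fences at 18.79 − 2.055 = 16.735 and 20.16 + 2.055 = 22.215.
Outside the cutoffs: 12.61, 12.89, 14.93.

3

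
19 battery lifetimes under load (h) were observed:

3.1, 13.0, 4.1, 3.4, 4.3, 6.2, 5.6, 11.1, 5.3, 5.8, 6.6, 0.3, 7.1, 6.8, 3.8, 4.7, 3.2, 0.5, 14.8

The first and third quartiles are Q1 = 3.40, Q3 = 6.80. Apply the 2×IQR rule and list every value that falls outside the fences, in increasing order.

IQR = Q3 − Q1 = 6.80 − 3.40 = 3.40.
Lower fence = Q1 − 2·IQR = 3.40 − 6.80 = -3.40.
Upper fence = Q3 + 2·IQR = 6.80 + 6.80 = 13.60.
14.8 > 13.60 → outlier.
All remaining values lie within [-3.40, 13.60].

14.8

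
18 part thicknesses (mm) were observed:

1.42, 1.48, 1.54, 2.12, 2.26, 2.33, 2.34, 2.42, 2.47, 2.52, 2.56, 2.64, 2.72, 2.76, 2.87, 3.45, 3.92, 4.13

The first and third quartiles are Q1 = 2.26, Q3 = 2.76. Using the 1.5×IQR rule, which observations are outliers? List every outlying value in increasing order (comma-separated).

1.42, 1.48, 3.92, 4.13

IQR = Q3 − Q1 = 2.76 − 2.26 = 0.50.
Lower fence = Q1 − 1.5·IQR = 2.26 − 0.75 = 1.51.
Upper fence = Q3 + 1.5·IQR = 2.76 + 0.75 = 3.51.
1.42 < 1.51 → outlier.
1.48 < 1.51 → outlier.
3.92 > 3.51 → outlier.
4.13 > 3.51 → outlier.
All remaining values lie within [1.51, 3.51].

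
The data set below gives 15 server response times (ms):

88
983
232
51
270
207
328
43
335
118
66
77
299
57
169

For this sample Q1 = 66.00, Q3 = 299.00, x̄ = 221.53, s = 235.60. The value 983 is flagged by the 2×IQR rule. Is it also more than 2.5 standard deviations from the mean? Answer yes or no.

z = (983 − 221.53) / 235.60 = 3.23.
|z| = 3.23 > 2.5.

yes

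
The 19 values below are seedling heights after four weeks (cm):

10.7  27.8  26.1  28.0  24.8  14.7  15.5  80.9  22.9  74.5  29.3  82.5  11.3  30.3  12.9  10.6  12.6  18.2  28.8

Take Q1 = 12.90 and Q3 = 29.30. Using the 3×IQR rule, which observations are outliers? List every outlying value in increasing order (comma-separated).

80.9, 82.5

IQR = Q3 − Q1 = 29.30 − 12.90 = 16.40.
Lower fence = Q1 − 3·IQR = 12.90 − 49.20 = -36.30.
Upper fence = Q3 + 3·IQR = 29.30 + 49.20 = 78.50.
80.9 > 78.50 → outlier.
82.5 > 78.50 → outlier.
All remaining values lie within [-36.30, 78.50].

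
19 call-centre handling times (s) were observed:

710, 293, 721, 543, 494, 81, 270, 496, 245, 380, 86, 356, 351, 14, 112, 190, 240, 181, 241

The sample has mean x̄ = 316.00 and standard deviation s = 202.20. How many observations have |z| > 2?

1

Cutoffs: x̄ ± 2s = [-88.40, 720.40].
Outside the cutoffs: 721.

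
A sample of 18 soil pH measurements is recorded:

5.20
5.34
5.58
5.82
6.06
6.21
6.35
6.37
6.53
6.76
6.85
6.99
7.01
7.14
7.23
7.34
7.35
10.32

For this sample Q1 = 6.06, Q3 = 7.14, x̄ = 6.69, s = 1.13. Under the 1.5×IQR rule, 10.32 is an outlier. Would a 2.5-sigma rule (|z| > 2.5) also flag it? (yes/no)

yes

z = (10.32 − 6.69) / 1.13 = 3.21.
|z| = 3.21 > 2.5.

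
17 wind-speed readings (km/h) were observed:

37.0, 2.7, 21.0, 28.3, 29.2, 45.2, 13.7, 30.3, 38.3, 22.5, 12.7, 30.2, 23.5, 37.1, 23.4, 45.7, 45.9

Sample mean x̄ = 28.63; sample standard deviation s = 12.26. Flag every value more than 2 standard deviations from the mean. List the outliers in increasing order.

2.7

Cutoffs at x̄ ± 2s: 28.63 ± 2·12.26 = [4.11, 53.15].
2.7: z = -2.12, |z| > 2 → outlier.
Every other value lies within [4.11, 53.15].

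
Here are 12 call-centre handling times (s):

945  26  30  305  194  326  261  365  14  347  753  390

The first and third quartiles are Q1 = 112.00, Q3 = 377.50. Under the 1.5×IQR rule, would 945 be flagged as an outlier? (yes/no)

yes

IQR = Q3 − Q1 = 377.50 − 112.00 = 265.50.
Lower fence = Q1 − 1.5·IQR = 112.00 − 398.25 = -286.25.
Upper fence = Q3 + 1.5·IQR = 377.50 + 398.25 = 775.75.
945 lies above the upper fence.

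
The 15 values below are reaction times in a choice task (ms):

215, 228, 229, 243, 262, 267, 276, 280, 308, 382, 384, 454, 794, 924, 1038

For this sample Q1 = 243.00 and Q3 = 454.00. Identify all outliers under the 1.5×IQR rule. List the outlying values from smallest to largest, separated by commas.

794, 924, 1038

IQR = Q3 − Q1 = 454.00 − 243.00 = 211.00.
Lower fence = Q1 − 1.5·IQR = 243.00 − 316.50 = -73.50.
Upper fence = Q3 + 1.5·IQR = 454.00 + 316.50 = 770.50.
794 > 770.50 → outlier.
924 > 770.50 → outlier.
1038 > 770.50 → outlier.
All remaining values lie within [-73.50, 770.50].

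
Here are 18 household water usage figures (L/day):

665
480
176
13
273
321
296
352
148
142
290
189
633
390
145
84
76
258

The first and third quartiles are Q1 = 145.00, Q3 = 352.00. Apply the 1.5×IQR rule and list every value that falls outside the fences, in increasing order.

IQR = Q3 − Q1 = 352.00 − 145.00 = 207.00.
Lower fence = Q1 − 1.5·IQR = 145.00 − 310.50 = -165.50.
Upper fence = Q3 + 1.5·IQR = 352.00 + 310.50 = 662.50.
665 > 662.50 → outlier.
All remaining values lie within [-165.50, 662.50].

665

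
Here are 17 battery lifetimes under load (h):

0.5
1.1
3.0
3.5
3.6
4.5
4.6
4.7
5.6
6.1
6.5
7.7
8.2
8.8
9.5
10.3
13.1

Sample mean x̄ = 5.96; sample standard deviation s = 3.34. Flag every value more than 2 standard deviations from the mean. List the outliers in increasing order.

13.1

Cutoffs at x̄ ± 2s: 5.96 ± 2·3.34 = [-0.72, 12.64].
13.1: z = 2.14, |z| > 2 → outlier.
Every other value lies within [-0.72, 12.64].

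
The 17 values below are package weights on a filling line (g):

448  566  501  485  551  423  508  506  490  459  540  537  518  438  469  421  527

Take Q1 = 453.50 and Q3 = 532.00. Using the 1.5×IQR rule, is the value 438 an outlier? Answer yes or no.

no

IQR = Q3 − Q1 = 532.00 − 453.50 = 78.50.
Lower fence = Q1 − 1.5·IQR = 453.50 − 117.75 = 335.75.
Upper fence = Q3 + 1.5·IQR = 532.00 + 117.75 = 649.75.
438 lies within [335.75, 649.75].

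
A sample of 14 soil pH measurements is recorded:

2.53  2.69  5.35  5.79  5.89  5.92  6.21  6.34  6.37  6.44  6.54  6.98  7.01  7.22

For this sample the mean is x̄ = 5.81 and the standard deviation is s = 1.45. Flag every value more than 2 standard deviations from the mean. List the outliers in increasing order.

Cutoffs at x̄ ± 2s: 5.81 ± 2·1.45 = [2.91, 8.71].
2.53: z = -2.26, |z| > 2 → outlier.
2.69: z = -2.15, |z| > 2 → outlier.
Every other value lies within [2.91, 8.71].

2.53, 2.69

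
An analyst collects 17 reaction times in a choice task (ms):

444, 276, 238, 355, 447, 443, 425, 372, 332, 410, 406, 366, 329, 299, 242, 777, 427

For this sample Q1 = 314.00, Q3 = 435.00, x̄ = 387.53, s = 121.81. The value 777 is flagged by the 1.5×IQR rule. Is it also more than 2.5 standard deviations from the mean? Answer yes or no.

z = (777 − 387.53) / 121.81 = 3.20.
|z| = 3.20 > 2.5.

yes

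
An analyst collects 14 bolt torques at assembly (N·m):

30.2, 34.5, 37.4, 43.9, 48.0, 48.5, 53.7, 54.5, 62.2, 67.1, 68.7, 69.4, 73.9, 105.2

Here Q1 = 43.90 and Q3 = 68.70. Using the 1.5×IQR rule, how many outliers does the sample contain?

IQR = 24.80; fences at 43.90 − 37.20 = 6.70 and 68.70 + 37.20 = 105.90.
Every value lies within the cutoffs.

0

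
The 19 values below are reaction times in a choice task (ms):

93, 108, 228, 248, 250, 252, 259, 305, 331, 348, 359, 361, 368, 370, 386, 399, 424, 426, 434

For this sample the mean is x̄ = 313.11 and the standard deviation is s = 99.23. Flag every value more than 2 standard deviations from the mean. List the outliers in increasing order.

93, 108

Cutoffs at x̄ ± 2s: 313.11 ± 2·99.23 = [114.65, 511.57].
93: z = -2.22, |z| > 2 → outlier.
108: z = -2.07, |z| > 2 → outlier.
Every other value lies within [114.65, 511.57].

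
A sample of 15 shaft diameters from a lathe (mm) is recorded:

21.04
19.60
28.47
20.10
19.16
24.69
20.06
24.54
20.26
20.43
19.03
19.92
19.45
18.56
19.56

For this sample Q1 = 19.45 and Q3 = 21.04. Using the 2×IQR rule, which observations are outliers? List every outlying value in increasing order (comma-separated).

IQR = Q3 − Q1 = 21.04 − 19.45 = 1.59.
Lower fence = Q1 − 2·IQR = 19.45 − 3.18 = 16.27.
Upper fence = Q3 + 2·IQR = 21.04 + 3.18 = 24.22.
24.54 > 24.22 → outlier.
24.69 > 24.22 → outlier.
28.47 > 24.22 → outlier.
All remaining values lie within [16.27, 24.22].

24.54, 24.69, 28.47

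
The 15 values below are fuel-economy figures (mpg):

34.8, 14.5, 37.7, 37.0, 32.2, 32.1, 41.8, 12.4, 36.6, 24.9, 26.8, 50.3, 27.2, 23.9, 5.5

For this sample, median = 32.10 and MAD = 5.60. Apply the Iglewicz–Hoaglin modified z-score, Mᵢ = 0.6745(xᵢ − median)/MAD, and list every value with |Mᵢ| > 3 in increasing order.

|Mᵢ| > 3 ⇔ |xᵢ − 32.10| > 3·5.60/0.6745 = 24.91.
So outliers lie outside [7.19, 57.01].
5.5: M = -3.20 → outlier.

5.5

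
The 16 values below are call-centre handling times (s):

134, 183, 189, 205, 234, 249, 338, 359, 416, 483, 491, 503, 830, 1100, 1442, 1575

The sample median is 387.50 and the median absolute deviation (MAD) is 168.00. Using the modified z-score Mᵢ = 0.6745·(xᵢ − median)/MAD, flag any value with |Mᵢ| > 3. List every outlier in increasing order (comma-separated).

|Mᵢ| > 3 ⇔ |xᵢ − 387.50| > 3·168.00/0.6745 = 747.22.
So outliers lie outside [-359.72, 1134.72].
1442: M = 4.23 → outlier.
1575: M = 4.77 → outlier.

1442, 1575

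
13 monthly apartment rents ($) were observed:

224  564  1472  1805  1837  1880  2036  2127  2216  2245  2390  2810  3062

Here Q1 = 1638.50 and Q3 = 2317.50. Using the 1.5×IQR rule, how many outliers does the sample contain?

2

IQR = 679.00; fences at 1638.50 − 1018.50 = 620.00 and 2317.50 + 1018.50 = 3336.00.
Outside the cutoffs: 224, 564.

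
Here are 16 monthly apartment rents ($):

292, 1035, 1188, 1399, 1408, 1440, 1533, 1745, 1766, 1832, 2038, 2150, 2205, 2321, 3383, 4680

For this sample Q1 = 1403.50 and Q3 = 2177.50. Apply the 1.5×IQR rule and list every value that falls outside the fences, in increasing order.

3383, 4680

IQR = Q3 − Q1 = 2177.50 − 1403.50 = 774.00.
Lower fence = Q1 − 1.5·IQR = 1403.50 − 1161.00 = 242.50.
Upper fence = Q3 + 1.5·IQR = 2177.50 + 1161.00 = 3338.50.
3383 > 3338.50 → outlier.
4680 > 3338.50 → outlier.
All remaining values lie within [242.50, 3338.50].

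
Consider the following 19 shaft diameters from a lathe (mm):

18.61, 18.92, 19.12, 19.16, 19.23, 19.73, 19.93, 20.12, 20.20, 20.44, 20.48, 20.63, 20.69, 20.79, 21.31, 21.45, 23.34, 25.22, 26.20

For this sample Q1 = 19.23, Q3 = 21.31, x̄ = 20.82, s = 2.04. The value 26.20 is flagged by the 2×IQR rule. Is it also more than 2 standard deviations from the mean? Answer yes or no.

z = (26.20 − 20.82) / 2.04 = 2.64.
|z| = 2.64 > 2.

yes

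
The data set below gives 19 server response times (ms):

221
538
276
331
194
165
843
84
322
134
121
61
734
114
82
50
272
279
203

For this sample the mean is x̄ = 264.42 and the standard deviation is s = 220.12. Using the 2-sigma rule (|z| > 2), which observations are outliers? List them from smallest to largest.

Cutoffs at x̄ ± 2s: 264.42 ± 2·220.12 = [-175.82, 704.66].
734: z = 2.13, |z| > 2 → outlier.
843: z = 2.63, |z| > 2 → outlier.
Every other value lies within [-175.82, 704.66].

734, 843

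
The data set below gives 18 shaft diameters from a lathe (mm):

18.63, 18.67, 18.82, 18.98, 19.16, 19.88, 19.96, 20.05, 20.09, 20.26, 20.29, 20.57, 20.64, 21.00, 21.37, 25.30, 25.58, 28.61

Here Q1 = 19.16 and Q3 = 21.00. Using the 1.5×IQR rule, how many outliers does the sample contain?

IQR = 1.84; fences at 19.16 − 2.76 = 16.40 and 21.00 + 2.76 = 23.76.
Outside the cutoffs: 25.30, 25.58, 28.61.

3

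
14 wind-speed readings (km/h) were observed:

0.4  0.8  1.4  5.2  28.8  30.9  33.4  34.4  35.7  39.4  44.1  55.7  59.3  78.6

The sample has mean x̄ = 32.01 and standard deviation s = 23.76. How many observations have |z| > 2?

Cutoffs: x̄ ± 2s = [-15.51, 79.53].
Every value lies within the cutoffs.

0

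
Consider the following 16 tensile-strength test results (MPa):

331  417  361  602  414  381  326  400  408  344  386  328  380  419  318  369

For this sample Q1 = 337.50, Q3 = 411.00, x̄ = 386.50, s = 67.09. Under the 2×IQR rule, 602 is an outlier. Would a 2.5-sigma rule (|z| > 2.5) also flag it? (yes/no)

z = (602 − 386.50) / 67.09 = 3.21.
|z| = 3.21 > 2.5.

yes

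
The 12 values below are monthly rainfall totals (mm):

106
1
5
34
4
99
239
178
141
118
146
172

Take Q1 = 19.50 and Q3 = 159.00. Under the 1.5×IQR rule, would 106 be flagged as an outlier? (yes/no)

IQR = Q3 − Q1 = 159.00 − 19.50 = 139.50.
Lower fence = Q1 − 1.5·IQR = 19.50 − 209.25 = -189.75.
Upper fence = Q3 + 1.5·IQR = 159.00 + 209.25 = 368.25.
106 lies within [-189.75, 368.25].

no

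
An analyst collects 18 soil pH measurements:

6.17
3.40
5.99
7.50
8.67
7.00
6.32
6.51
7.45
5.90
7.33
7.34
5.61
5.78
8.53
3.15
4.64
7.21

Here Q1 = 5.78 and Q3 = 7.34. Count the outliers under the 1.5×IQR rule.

2

IQR = 1.56; fences at 5.78 − 2.34 = 3.44 and 7.34 + 2.34 = 9.68.
Outside the cutoffs: 3.15, 3.40.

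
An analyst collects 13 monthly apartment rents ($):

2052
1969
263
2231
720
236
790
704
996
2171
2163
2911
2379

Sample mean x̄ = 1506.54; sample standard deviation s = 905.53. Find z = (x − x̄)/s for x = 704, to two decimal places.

-0.89

z = (704 − 1506.54) / 905.53 = -0.89.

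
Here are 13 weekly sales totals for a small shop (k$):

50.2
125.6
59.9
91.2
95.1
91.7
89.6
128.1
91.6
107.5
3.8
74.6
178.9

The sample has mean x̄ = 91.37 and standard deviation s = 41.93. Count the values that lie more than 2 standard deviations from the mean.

2

Cutoffs: x̄ ± 2s = [7.51, 175.23].
Outside the cutoffs: 3.8, 178.9.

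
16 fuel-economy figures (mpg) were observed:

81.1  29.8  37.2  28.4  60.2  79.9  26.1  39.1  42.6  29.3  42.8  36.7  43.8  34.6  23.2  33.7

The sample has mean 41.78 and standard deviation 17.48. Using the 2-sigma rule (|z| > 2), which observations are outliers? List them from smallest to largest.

79.9, 81.1

Cutoffs at x̄ ± 2s: 41.78 ± 2·17.48 = [6.82, 76.74].
79.9: z = 2.18, |z| > 2 → outlier.
81.1: z = 2.25, |z| > 2 → outlier.
Every other value lies within [6.82, 76.74].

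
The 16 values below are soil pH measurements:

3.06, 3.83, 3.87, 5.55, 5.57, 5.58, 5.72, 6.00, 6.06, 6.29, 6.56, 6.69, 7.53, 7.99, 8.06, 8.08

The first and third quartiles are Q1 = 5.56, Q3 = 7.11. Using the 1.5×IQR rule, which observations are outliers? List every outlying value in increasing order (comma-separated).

IQR = Q3 − Q1 = 7.11 − 5.56 = 1.55.
Lower fence = Q1 − 1.5·IQR = 5.56 − 2.325 = 3.235.
Upper fence = Q3 + 1.5·IQR = 7.11 + 2.325 = 9.435.
3.06 < 3.235 → outlier.
All remaining values lie within [3.235, 9.435].

3.06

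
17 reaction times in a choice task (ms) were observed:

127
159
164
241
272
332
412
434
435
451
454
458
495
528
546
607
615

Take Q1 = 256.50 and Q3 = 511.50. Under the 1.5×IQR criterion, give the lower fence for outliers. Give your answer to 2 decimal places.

-126.00

IQR = Q3 − Q1 = 511.50 − 256.50 = 255.00.
Lower fence = Q1 − 1.5·IQR = 256.50 − 382.50 = -126.00.
Upper fence = Q3 + 1.5·IQR = 511.50 + 382.50 = 894.00.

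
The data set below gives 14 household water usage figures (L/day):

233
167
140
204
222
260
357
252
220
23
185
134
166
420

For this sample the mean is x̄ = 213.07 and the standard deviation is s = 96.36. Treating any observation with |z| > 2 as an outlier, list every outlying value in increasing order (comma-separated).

420

Cutoffs at x̄ ± 2s: 213.07 ± 2·96.36 = [20.35, 405.79].
420: z = 2.15, |z| > 2 → outlier.
Every other value lies within [20.35, 405.79].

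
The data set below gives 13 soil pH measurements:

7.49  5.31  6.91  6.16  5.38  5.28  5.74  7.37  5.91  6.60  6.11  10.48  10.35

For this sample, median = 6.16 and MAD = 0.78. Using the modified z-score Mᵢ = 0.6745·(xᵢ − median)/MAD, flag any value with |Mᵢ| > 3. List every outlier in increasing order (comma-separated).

|Mᵢ| > 3 ⇔ |xᵢ − 6.16| > 3·0.78/0.6745 = 3.47.
So outliers lie outside [2.69, 9.63].
10.35: M = 3.62 → outlier.
10.48: M = 3.74 → outlier.

10.35, 10.48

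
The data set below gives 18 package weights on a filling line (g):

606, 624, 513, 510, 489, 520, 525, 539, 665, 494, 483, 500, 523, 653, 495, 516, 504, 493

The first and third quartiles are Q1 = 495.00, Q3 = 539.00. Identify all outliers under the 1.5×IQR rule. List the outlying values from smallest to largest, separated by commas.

IQR = Q3 − Q1 = 539.00 − 495.00 = 44.00.
Lower fence = Q1 − 1.5·IQR = 495.00 − 66.00 = 429.00.
Upper fence = Q3 + 1.5·IQR = 539.00 + 66.00 = 605.00.
606 > 605.00 → outlier.
624 > 605.00 → outlier.
653 > 605.00 → outlier.
665 > 605.00 → outlier.
All remaining values lie within [429.00, 605.00].

606, 624, 653, 665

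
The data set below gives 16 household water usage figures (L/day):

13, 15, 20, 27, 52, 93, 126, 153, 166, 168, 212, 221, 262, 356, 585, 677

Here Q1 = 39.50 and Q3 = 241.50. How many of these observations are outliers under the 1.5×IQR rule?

IQR = 202.00; fences at 39.50 − 303.00 = -263.50 and 241.50 + 303.00 = 544.50.
Outside the cutoffs: 585, 677.

2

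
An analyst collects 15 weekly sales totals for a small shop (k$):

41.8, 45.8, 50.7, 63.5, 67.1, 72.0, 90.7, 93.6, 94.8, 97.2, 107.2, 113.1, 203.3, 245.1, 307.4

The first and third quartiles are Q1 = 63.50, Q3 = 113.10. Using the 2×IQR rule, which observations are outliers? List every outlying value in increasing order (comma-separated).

IQR = Q3 − Q1 = 113.10 − 63.50 = 49.60.
Lower fence = Q1 − 2·IQR = 63.50 − 99.20 = -35.70.
Upper fence = Q3 + 2·IQR = 113.10 + 99.20 = 212.30.
245.1 > 212.30 → outlier.
307.4 > 212.30 → outlier.
All remaining values lie within [-35.70, 212.30].

245.1, 307.4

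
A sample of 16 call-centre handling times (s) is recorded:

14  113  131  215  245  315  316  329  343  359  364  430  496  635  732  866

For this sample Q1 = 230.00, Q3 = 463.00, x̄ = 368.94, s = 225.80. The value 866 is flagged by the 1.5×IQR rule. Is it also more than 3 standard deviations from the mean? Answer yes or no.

z = (866 − 368.94) / 225.80 = 2.20.
|z| = 2.20 ≤ 3.

no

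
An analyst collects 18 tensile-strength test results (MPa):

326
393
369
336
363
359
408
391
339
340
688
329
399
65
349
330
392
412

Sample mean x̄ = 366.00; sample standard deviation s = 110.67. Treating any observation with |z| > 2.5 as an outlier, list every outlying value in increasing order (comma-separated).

Cutoffs at x̄ ± 2.5s: 366.00 ± 2.5·110.67 = [89.325, 642.675].
65: z = -2.72, |z| > 2.5 → outlier.
688: z = 2.91, |z| > 2.5 → outlier.
Every other value lies within [89.325, 642.675].

65, 688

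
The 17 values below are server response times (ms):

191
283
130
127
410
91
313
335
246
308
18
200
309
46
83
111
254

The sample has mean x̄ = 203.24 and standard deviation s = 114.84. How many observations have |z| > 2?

0

Cutoffs: x̄ ± 2s = [-26.44, 432.92].
Every value lies within the cutoffs.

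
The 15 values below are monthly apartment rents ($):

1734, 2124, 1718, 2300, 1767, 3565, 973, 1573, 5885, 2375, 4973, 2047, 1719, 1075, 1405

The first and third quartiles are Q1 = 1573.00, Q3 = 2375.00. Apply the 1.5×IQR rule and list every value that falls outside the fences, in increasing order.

IQR = Q3 − Q1 = 2375.00 − 1573.00 = 802.00.
Lower fence = Q1 − 1.5·IQR = 1573.00 − 1203.00 = 370.00.
Upper fence = Q3 + 1.5·IQR = 2375.00 + 1203.00 = 3578.00.
4973 > 3578.00 → outlier.
5885 > 3578.00 → outlier.
All remaining values lie within [370.00, 3578.00].

4973, 5885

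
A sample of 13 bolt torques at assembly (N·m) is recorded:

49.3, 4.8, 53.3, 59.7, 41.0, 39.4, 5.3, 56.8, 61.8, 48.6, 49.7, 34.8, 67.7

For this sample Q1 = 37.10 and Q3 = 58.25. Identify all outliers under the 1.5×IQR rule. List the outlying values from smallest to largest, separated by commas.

IQR = Q3 − Q1 = 58.25 − 37.10 = 21.15.
Lower fence = Q1 − 1.5·IQR = 37.10 − 31.725 = 5.375.
Upper fence = Q3 + 1.5·IQR = 58.25 + 31.725 = 89.975.
4.8 < 5.375 → outlier.
5.3 < 5.375 → outlier.
All remaining values lie within [5.375, 89.975].

4.8, 5.3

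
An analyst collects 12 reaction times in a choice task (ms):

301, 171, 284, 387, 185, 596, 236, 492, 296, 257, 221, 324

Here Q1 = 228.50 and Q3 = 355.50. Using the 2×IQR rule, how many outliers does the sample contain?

0

IQR = 127.00; fences at 228.50 − 254.00 = -25.50 and 355.50 + 254.00 = 609.50.
Every value lies within the cutoffs.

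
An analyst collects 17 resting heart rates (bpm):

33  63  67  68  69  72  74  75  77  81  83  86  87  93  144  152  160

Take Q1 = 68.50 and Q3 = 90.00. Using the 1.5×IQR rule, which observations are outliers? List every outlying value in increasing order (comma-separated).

33, 144, 152, 160

IQR = Q3 − Q1 = 90.00 − 68.50 = 21.50.
Lower fence = Q1 − 1.5·IQR = 68.50 − 32.25 = 36.25.
Upper fence = Q3 + 1.5·IQR = 90.00 + 32.25 = 122.25.
33 < 36.25 → outlier.
144 > 122.25 → outlier.
152 > 122.25 → outlier.
160 > 122.25 → outlier.
All remaining values lie within [36.25, 122.25].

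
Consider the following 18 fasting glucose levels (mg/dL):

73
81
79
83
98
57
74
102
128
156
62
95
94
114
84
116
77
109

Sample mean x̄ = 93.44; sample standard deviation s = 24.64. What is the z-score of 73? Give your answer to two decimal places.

z = (73 − 93.44) / 24.64 = -0.83.

-0.83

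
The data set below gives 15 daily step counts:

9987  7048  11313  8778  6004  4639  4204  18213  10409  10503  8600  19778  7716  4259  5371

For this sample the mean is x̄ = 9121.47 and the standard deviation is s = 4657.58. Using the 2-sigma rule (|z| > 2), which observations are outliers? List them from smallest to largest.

19778

Cutoffs at x̄ ± 2s: 9121.47 ± 2·4657.58 = [-193.69, 18436.63].
19778: z = 2.29, |z| > 2 → outlier.
Every other value lies within [-193.69, 18436.63].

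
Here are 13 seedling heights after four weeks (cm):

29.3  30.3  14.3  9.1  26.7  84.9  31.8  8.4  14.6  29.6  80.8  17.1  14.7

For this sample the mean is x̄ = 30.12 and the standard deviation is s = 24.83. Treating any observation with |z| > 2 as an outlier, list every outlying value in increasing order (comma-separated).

80.8, 84.9

Cutoffs at x̄ ± 2s: 30.12 ± 2·24.83 = [-19.54, 79.78].
80.8: z = 2.04, |z| > 2 → outlier.
84.9: z = 2.21, |z| > 2 → outlier.
Every other value lies within [-19.54, 79.78].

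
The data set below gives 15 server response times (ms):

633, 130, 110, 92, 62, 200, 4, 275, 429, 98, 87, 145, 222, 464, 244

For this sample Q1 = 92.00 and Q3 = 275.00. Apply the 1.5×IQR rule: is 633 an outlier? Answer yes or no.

IQR = Q3 − Q1 = 275.00 − 92.00 = 183.00.
Lower fence = Q1 − 1.5·IQR = 92.00 − 274.50 = -182.50.
Upper fence = Q3 + 1.5·IQR = 275.00 + 274.50 = 549.50.
633 lies above the upper fence.

yes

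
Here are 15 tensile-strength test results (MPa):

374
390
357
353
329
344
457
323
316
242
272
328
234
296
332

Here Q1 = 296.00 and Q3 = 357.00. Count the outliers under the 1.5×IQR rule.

IQR = 61.00; fences at 296.00 − 91.50 = 204.50 and 357.00 + 91.50 = 448.50.
Outside the cutoffs: 457.

1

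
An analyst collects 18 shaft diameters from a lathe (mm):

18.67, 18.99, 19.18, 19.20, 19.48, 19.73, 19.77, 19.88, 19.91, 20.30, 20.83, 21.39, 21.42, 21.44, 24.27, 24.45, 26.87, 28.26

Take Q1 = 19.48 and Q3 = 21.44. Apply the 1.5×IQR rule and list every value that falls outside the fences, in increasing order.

IQR = Q3 − Q1 = 21.44 − 19.48 = 1.96.
Lower fence = Q1 − 1.5·IQR = 19.48 − 2.94 = 16.54.
Upper fence = Q3 + 1.5·IQR = 21.44 + 2.94 = 24.38.
24.45 > 24.38 → outlier.
26.87 > 24.38 → outlier.
28.26 > 24.38 → outlier.
All remaining values lie within [16.54, 24.38].

24.45, 26.87, 28.26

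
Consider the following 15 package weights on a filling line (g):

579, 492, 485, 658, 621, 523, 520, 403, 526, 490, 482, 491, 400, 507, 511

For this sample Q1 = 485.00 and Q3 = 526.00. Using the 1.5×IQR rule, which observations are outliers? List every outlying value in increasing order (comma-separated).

400, 403, 621, 658

IQR = Q3 − Q1 = 526.00 − 485.00 = 41.00.
Lower fence = Q1 − 1.5·IQR = 485.00 − 61.50 = 423.50.
Upper fence = Q3 + 1.5·IQR = 526.00 + 61.50 = 587.50.
400 < 423.50 → outlier.
403 < 423.50 → outlier.
621 > 587.50 → outlier.
658 > 587.50 → outlier.
All remaining values lie within [423.50, 587.50].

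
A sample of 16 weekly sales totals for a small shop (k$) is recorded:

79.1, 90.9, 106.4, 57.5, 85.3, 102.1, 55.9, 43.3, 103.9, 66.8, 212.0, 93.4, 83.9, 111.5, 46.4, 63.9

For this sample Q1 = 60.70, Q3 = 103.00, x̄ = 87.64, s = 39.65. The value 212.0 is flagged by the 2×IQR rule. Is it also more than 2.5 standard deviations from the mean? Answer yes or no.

yes

z = (212.0 − 87.64) / 39.65 = 3.14.
|z| = 3.14 > 2.5.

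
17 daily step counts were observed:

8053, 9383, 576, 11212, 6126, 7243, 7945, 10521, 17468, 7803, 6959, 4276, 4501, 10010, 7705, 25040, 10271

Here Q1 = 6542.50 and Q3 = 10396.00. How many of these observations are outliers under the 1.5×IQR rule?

3

IQR = 3853.50; fences at 6542.50 − 5780.25 = 762.25 and 10396.00 + 5780.25 = 16176.25.
Outside the cutoffs: 576, 17468, 25040.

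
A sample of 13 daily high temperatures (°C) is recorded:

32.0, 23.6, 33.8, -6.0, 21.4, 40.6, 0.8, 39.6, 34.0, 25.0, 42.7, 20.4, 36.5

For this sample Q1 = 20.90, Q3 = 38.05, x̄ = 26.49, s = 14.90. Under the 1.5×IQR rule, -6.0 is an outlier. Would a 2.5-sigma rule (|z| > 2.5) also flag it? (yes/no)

no

z = (-6.0 − 26.49) / 14.90 = -2.18.
|z| = 2.18 ≤ 2.5.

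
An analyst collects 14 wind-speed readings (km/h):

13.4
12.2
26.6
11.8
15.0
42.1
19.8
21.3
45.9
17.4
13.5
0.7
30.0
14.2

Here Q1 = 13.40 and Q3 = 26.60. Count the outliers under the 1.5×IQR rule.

IQR = 13.20; fences at 13.40 − 19.80 = -6.40 and 26.60 + 19.80 = 46.40.
Every value lies within the cutoffs.

0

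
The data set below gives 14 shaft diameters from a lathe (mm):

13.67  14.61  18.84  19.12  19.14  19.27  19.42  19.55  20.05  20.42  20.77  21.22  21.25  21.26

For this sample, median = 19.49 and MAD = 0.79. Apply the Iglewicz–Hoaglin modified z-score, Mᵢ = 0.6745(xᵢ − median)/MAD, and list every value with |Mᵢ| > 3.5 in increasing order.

|Mᵢ| > 3.5 ⇔ |xᵢ − 19.49| > 3.5·0.79/0.6745 = 4.10.
So outliers lie outside [15.39, 23.59].
13.67: M = -4.97 → outlier.
14.61: M = -4.17 → outlier.

13.67, 14.61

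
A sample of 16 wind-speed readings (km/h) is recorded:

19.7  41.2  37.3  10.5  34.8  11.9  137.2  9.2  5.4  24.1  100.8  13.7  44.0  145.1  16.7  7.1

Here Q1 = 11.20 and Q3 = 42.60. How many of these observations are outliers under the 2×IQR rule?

IQR = 31.40; fences at 11.20 − 62.80 = -51.60 and 42.60 + 62.80 = 105.40.
Outside the cutoffs: 137.2, 145.1.

2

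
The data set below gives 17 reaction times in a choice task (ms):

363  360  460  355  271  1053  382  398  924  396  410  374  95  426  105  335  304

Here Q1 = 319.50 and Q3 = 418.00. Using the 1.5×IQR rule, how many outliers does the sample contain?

4

IQR = 98.50; fences at 319.50 − 147.75 = 171.75 and 418.00 + 147.75 = 565.75.
Outside the cutoffs: 95, 105, 924, 1053.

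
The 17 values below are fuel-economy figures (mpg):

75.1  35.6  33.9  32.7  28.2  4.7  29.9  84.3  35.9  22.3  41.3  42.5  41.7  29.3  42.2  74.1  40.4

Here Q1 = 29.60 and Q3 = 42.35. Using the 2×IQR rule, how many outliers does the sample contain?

IQR = 12.75; fences at 29.60 − 25.50 = 4.10 and 42.35 + 25.50 = 67.85.
Outside the cutoffs: 74.1, 75.1, 84.3.

3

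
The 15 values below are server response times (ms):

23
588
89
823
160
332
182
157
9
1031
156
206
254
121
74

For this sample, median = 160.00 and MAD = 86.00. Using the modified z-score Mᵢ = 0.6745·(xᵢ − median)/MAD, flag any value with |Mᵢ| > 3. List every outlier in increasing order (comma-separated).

|Mᵢ| > 3 ⇔ |xᵢ − 160.00| > 3·86.00/0.6745 = 382.51.
So outliers lie outside [-222.51, 542.51].
588: M = 3.36 → outlier.
823: M = 5.20 → outlier.
1031: M = 6.83 → outlier.

588, 823, 1031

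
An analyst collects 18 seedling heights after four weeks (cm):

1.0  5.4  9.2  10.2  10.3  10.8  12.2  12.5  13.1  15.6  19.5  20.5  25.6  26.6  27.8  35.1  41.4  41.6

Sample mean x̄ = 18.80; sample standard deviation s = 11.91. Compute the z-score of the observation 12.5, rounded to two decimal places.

z = (12.5 − 18.80) / 11.91 = -0.53.

-0.53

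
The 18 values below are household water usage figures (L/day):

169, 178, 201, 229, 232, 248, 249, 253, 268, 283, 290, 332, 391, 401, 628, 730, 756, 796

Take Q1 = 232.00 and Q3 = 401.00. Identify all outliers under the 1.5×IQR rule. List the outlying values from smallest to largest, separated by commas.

IQR = Q3 − Q1 = 401.00 − 232.00 = 169.00.
Lower fence = Q1 − 1.5·IQR = 232.00 − 253.50 = -21.50.
Upper fence = Q3 + 1.5·IQR = 401.00 + 253.50 = 654.50.
730 > 654.50 → outlier.
756 > 654.50 → outlier.
796 > 654.50 → outlier.
All remaining values lie within [-21.50, 654.50].

730, 756, 796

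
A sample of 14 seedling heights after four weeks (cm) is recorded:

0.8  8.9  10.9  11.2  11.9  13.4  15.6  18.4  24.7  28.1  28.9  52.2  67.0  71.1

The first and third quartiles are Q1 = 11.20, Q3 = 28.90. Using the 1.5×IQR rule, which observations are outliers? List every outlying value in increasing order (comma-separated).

IQR = Q3 − Q1 = 28.90 − 11.20 = 17.70.
Lower fence = Q1 − 1.5·IQR = 11.20 − 26.55 = -15.35.
Upper fence = Q3 + 1.5·IQR = 28.90 + 26.55 = 55.45.
67.0 > 55.45 → outlier.
71.1 > 55.45 → outlier.
All remaining values lie within [-15.35, 55.45].

67.0, 71.1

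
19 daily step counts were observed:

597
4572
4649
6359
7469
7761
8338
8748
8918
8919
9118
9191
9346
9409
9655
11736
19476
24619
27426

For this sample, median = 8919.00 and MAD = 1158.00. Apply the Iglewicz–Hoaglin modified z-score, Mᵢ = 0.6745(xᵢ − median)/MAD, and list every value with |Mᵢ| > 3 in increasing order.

|Mᵢ| > 3 ⇔ |xᵢ − 8919.00| > 3·1158.00/0.6745 = 5150.48.
So outliers lie outside [3768.52, 14069.48].
597: M = -4.85 → outlier.
19476: M = 6.15 → outlier.
24619: M = 9.14 → outlier.
27426: M = 10.78 → outlier.

597, 19476, 24619, 27426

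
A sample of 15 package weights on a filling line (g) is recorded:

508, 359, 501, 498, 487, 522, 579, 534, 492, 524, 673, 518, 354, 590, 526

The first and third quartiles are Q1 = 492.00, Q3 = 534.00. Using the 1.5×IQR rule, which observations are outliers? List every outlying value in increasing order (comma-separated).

IQR = Q3 − Q1 = 534.00 − 492.00 = 42.00.
Lower fence = Q1 − 1.5·IQR = 492.00 − 63.00 = 429.00.
Upper fence = Q3 + 1.5·IQR = 534.00 + 63.00 = 597.00.
354 < 429.00 → outlier.
359 < 429.00 → outlier.
673 > 597.00 → outlier.
All remaining values lie within [429.00, 597.00].

354, 359, 673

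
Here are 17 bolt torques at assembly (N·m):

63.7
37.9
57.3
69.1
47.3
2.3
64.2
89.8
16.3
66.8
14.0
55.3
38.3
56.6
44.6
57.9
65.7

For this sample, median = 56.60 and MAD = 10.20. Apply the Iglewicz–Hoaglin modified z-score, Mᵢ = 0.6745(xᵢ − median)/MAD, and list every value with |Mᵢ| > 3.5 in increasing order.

|Mᵢ| > 3.5 ⇔ |xᵢ − 56.60| > 3.5·10.20/0.6745 = 52.93.
So outliers lie outside [3.67, 109.53].
2.3: M = -3.59 → outlier.

2.3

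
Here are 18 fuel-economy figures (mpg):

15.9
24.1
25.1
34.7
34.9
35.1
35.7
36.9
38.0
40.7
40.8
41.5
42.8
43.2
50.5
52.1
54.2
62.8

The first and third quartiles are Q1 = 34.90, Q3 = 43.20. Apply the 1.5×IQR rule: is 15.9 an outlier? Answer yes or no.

IQR = Q3 − Q1 = 43.20 − 34.90 = 8.30.
Lower fence = Q1 − 1.5·IQR = 34.90 − 12.45 = 22.45.
Upper fence = Q3 + 1.5·IQR = 43.20 + 12.45 = 55.65.
15.9 lies below the lower fence.

yes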